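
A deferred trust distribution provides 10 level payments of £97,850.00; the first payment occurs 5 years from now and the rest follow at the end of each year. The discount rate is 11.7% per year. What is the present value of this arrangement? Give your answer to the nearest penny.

£359,555.77

Ordinary annuity of 10 payments, first payment at period 5.
Periodic rate r = 0.117 per year.
The ordinary-annuity PV formula values the stream one period before the first payment (period 4); discount that back 4 periods:
PV₀ = 97,850 × [1 − (1+r)^−10] / r × (1+r)^−4 = £359,555.77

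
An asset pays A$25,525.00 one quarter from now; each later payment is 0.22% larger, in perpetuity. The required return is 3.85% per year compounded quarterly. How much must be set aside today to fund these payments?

Periodic rate r = 0.0385/4 per quarter.
Growing perpetuity (Gordon): PV = PMT₁ / (r − g) = 25,525 / (r − 0.0022) = A$3,437,710.44.

A$3,437,710.44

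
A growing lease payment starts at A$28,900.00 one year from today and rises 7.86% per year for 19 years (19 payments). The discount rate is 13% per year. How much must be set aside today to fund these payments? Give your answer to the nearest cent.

A$330,094.24

Periodic rate r = 0.13 per year.
Growing ordinary annuity: PV = PMT₁ × [1 − ((1+g)/(1+r))^n] / (r − g) = 28,900 × [1 − ((1+0.0786)/(1+r))^19] / (r − 0.0786) = A$330,094.24.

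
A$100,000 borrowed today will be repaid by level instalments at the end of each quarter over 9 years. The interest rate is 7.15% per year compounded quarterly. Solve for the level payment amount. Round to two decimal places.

Level ordinary annuity; solve PV = PMT × [(1 − (1+r)^−n)/r] for PMT.
Periodic rate r = 0.0715/4 per quarter; n is counted in quarters.
With n = 36: PMT = 100,000 / ([(1 − (1+r)^−n)/r]) = A$3,790.65

A$3,790.65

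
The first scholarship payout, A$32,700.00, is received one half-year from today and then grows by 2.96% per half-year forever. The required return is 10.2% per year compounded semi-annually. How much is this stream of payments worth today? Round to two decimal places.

A$1,528,037.38

Periodic rate r = 0.102/2 per half-year.
Growing perpetuity (Gordon): PV = PMT₁ / (r − g) = 32,700 / (r − 0.0296) = A$1,528,037.38.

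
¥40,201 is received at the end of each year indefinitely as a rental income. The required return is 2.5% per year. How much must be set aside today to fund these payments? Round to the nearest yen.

¥1,608,040

Periodic rate r = 0.025 per year.
Level perpetuity: PV = PMT / r = 40,201 / (0.025) = ¥1,608,040.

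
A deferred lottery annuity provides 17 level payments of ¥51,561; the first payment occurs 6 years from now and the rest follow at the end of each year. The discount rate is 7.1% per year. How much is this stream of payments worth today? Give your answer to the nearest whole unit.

Ordinary annuity of 17 payments, first payment at period 6.
Periodic rate r = 0.071 per year.
The ordinary-annuity PV formula values the stream one period before the first payment (period 5); discount that back 5 periods:
PV₀ = 51,561 × [1 − (1+r)^−17] / r × (1+r)^−5 = ¥354,785

¥354,785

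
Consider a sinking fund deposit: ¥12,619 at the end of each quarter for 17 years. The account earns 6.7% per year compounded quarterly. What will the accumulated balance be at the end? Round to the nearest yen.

¥1,577,800

This is an ordinary annuity: 68 deposits of ¥12,619 at the end of each quarter.
Periodic rate r = 0.067/4 per quarter; n is counted in quarters.
FV = PMT × [((1+r)^n − 1)/r] = 12,619 × [(1+r)^68 − 1] / r = ¥1,577,800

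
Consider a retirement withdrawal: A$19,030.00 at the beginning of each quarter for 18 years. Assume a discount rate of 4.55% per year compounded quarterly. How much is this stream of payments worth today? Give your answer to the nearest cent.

A$942,585.84

This is an annuity due: 72 payments of A$19,030.00 at the beginning of each quarter.
Periodic rate r = 0.0455/4 per quarter; n is counted in quarters.
PV = PMT × [(1 − (1+r)^−n)/r] × (1+r) = 19,030 × [1 − (1+r)^−72] / r × (1+r) = A$942,585.84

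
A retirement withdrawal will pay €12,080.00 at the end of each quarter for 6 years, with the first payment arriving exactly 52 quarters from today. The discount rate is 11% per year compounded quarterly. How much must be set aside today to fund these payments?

Ordinary annuity of 24 payments, first payment at period 52.
Periodic rate r = 0.11/4 per quarter; n is counted in quarters.
The ordinary-annuity PV formula values the stream one period before the first payment (period 51); discount that back 51 periods:
PV₀ = 12,080 × [1 − (1+r)^−24] / r × (1+r)^−51 = €52,694.19

€52,694.19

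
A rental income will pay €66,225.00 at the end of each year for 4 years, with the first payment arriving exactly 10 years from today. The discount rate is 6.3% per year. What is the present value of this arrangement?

€131,510.99

Ordinary annuity of 4 payments, first payment at period 10.
Periodic rate r = 0.063 per year.
The ordinary-annuity PV formula values the stream one period before the first payment (period 9); discount that back 9 periods:
PV₀ = 66,225 × [1 − (1+r)^−4] / r × (1+r)^−9 = €131,510.99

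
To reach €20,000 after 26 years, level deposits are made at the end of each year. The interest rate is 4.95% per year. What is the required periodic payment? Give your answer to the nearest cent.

€394.12

Level ordinary annuity; solve FV = PMT × [((1+r)^n − 1)/r] for PMT.
Periodic rate r = 0.0495 per year.
With n = 26: PMT = 20,000 / ([((1+r)^n − 1)/r]) = €394.12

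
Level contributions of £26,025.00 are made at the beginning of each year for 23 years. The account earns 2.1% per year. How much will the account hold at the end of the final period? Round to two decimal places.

This is an annuity due: 23 deposits of £26,025.00 at the beginning of each year.
Periodic rate r = 0.021 per year.
FV = PMT × [((1+r)^n − 1)/r] × (1+r) = 26,025 × [(1+r)^23 − 1] / r × (1+r) = £775,436.69

£775,436.69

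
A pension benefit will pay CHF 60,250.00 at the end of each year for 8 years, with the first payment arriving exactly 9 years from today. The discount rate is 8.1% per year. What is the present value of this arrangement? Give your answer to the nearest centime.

Ordinary annuity of 8 payments, first payment at period 9.
Periodic rate r = 0.081 per year.
The ordinary-annuity PV formula values the stream one period before the first payment (period 8); discount that back 8 periods:
PV₀ = 60,250 × [1 − (1+r)^−8] / r × (1+r)^−8 = CHF 184,977.55

CHF 184,977.55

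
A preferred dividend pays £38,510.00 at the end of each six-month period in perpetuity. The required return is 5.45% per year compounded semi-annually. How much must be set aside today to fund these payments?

Periodic rate r = 0.0545/2 per half-year.
Level perpetuity: PV = PMT / r = 38,510 / (0.0545/2) = £1,413,211.01.

£1,413,211.01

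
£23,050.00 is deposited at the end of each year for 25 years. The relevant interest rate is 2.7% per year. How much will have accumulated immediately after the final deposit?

This is an ordinary annuity: 25 deposits of £23,050.00 at the end of each year.
Periodic rate r = 0.027 per year.
FV = PMT × [((1+r)^n − 1)/r] = 23,050 × [(1+r)^25 − 1] / r = £808,056.12

£808,056.12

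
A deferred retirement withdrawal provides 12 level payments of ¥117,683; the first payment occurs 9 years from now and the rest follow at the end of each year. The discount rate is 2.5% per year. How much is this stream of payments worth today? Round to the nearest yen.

¥990,776

Ordinary annuity of 12 payments, first payment at period 9.
Periodic rate r = 0.025 per year.
The ordinary-annuity PV formula values the stream one period before the first payment (period 8); discount that back 8 periods:
PV₀ = 117,683 × [1 − (1+r)^−12] / r × (1+r)^−8 = ¥990,776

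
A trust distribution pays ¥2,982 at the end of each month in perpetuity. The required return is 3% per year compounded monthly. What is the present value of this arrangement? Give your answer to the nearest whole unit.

¥1,192,800

Periodic rate r = 0.03/12 per month.
Level perpetuity: PV = PMT / r = 2,982 / (0.03/12) = ¥1,192,800.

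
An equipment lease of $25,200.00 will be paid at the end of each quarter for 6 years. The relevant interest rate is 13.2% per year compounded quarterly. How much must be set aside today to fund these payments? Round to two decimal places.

This is an ordinary annuity: 24 payments of $25,200.00 at the end of each quarter.
Periodic rate r = 0.132/4 per quarter; n is counted in quarters.
PV = PMT × [(1 − (1+r)^−n)/r] = 25,200 × [1 − (1+r)^−24] / r = $413,305.11

$413,305.11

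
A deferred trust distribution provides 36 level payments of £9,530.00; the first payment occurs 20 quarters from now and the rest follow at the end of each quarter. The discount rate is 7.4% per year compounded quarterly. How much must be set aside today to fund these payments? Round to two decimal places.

£175,672.01

Ordinary annuity of 36 payments, first payment at period 20.
Periodic rate r = 0.074/4 per quarter; n is counted in quarters.
The ordinary-annuity PV formula values the stream one period before the first payment (period 19); discount that back 19 periods:
PV₀ = 9,530 × [1 − (1+r)^−36] / r × (1+r)^−19 = £175,672.01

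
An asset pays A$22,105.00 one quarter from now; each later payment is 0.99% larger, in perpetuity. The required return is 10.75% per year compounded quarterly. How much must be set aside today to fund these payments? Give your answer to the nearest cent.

Periodic rate r = 0.1075/4 per quarter.
Growing perpetuity (Gordon): PV = PMT₁ / (r − g) = 22,105 / (r − 0.0099) = A$1,302,209.13.

A$1,302,209.13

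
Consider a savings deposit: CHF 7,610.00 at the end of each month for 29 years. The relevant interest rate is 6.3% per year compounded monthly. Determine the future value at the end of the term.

This is an ordinary annuity: 348 deposits of CHF 7,610.00 at the end of each month.
Periodic rate r = 0.063/12 per month; n is counted in months.
FV = PMT × [((1+r)^n − 1)/r] = 7,610 × [(1+r)^348 − 1] / r = CHF 7,516,622.29

CHF 7,516,622.29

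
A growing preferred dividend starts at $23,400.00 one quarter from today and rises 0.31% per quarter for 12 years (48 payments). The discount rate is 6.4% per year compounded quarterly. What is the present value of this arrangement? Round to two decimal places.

Periodic rate r = 0.064/4 per quarter; n is counted in quarters.
Growing ordinary annuity: PV = PMT₁ × [1 − ((1+g)/(1+r))^n] / (r − g) = 23,400 × [1 − ((1+0.0031)/(1+r))^48] / (r − 0.0031) = $831,637.47.

$831,637.47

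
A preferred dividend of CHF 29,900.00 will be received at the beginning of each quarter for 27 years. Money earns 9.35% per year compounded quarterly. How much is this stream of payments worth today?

CHF 1,201,101.11

This is an annuity due: 108 payments of CHF 29,900.00 at the beginning of each quarter.
Periodic rate r = 0.0935/4 per quarter; n is counted in quarters.
PV = PMT × [(1 − (1+r)^−n)/r] × (1+r) = 29,900 × [1 − (1+r)^−108] / r × (1+r) = CHF 1,201,101.11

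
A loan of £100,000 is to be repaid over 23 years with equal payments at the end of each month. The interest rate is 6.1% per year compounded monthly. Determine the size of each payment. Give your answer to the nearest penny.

Level ordinary annuity; solve PV = PMT × [(1 − (1+r)^−n)/r] for PMT.
Periodic rate r = 0.061/12 per month; n is counted in months.
With n = 276: PMT = 100,000 / ([(1 − (1+r)^−n)/r]) = £674.84

£674.84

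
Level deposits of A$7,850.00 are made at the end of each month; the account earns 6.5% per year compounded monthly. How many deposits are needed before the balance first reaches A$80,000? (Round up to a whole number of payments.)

Periodic rate r = 0.065/12 per month; n is counted in months.
Ordinary annuity FV: 80,000 = 7,850 × [((1+r)^n − 1)/r].
(1+r)^n = 1 + 80,000 × r / 7,850, so n = ln(1 + 80,000·r/7,850) / ln(1+r) = 9.95.
Round up to a whole number of payments: n = 10.

10 payments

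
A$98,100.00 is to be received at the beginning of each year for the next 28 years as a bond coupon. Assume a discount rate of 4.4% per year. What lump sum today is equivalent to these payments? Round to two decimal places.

This is an annuity due: 28 payments of A$98,100.00 at the beginning of each year.
Periodic rate r = 0.044 per year.
PV = PMT × [(1 − (1+r)^−n)/r] × (1+r) = 98,100 × [1 − (1+r)^−28] / r × (1+r) = A$1,630,532.96

A$1,630,532.96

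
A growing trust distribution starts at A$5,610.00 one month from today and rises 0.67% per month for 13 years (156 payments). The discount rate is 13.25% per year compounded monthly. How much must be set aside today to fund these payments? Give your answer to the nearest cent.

A$631,825.39

Periodic rate r = 0.1325/12 per month; n is counted in months.
Growing ordinary annuity: PV = PMT₁ × [1 − ((1+g)/(1+r))^n] / (r − g) = 5,610 × [1 − ((1+0.0067)/(1+r))^156] / (r − 0.0067) = A$631,825.39.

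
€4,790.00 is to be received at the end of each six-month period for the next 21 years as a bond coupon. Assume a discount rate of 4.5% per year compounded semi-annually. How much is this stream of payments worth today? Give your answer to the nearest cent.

This is an ordinary annuity: 42 payments of €4,790.00 at the end of each six-month period.
Periodic rate r = 0.045/2 per half-year; n is counted in half-years.
PV = PMT × [(1 − (1+r)^−n)/r] = 4,790 × [1 − (1+r)^−42] / r = €129,272.06

€129,272.06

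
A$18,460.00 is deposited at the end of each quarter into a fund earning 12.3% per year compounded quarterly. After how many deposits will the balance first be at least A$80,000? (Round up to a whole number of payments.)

5 payments

Periodic rate r = 0.123/4 per quarter; n is counted in quarters.
Ordinary annuity FV: 80,000 = 18,460 × [((1+r)^n − 1)/r].
(1+r)^n = 1 + 80,000 × r / 18,460, so n = ln(1 + 80,000·r/18,460) / ln(1+r) = 4.13.
Round up to a whole number of payments: n = 5.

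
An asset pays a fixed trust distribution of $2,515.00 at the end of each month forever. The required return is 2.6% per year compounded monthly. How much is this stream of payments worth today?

Periodic rate r = 0.026/12 per month.
Level perpetuity: PV = PMT / r = 2,515 / (0.026/12) = $1,160,769.23.

$1,160,769.23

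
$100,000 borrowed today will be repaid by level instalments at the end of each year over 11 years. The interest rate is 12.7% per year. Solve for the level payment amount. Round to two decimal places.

Level ordinary annuity; solve PV = PMT × [(1 − (1+r)^−n)/r] for PMT.
Periodic rate r = 0.127 per year.
With n = 11: PMT = 100,000 / ([(1 − (1+r)^−n)/r]) = $17,360.01

$17,360.01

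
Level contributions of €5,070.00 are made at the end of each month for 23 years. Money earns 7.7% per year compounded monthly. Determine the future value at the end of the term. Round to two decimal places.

This is an ordinary annuity: 276 deposits of €5,070.00 at the end of each month.
Periodic rate r = 0.077/12 per month; n is counted in months.
FV = PMT × [((1+r)^n − 1)/r] = 5,070 × [(1+r)^276 − 1] / r = €3,827,050.81

€3,827,050.81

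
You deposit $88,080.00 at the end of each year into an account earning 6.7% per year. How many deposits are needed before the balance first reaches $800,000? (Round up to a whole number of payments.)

Periodic rate r = 0.067 per year.
Ordinary annuity FV: 800,000 = 88,080 × [((1+r)^n − 1)/r].
(1+r)^n = 1 + 800,000 × r / 88,080, so n = ln(1 + 800,000·r/88,080) / ln(1+r) = 7.33.
Round up to a whole number of payments: n = 8.

8 payments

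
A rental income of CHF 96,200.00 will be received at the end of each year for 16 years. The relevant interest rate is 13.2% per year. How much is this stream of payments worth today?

CHF 628,543.90

This is an ordinary annuity: 16 payments of CHF 96,200.00 at the end of each year.
Periodic rate r = 0.132 per year.
PV = PMT × [(1 − (1+r)^−n)/r] = 96,200 × [1 − (1+r)^−16] / r = CHF 628,543.90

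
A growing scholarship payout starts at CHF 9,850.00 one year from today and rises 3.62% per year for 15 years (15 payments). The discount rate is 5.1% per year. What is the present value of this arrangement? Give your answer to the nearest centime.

Periodic rate r = 0.051 per year.
Growing ordinary annuity: PV = PMT₁ × [1 − ((1+g)/(1+r))^n] / (r − g) = 9,850 × [1 − ((1+0.0362)/(1+r))^15] / (r − 0.0362) = CHF 127,533.95.

CHF 127,533.95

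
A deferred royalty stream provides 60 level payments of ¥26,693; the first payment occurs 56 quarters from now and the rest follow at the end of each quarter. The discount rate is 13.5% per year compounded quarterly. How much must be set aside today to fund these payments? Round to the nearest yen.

¥110,038

Ordinary annuity of 60 payments, first payment at period 56.
Periodic rate r = 0.135/4 per quarter; n is counted in quarters.
The ordinary-annuity PV formula values the stream one period before the first payment (period 55); discount that back 55 periods:
PV₀ = 26,693 × [1 − (1+r)^−60] / r × (1+r)^−55 = ¥110,038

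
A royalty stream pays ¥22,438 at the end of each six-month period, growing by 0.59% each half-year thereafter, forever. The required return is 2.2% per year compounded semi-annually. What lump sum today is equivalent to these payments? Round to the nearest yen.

¥4,399,608

Periodic rate r = 0.022/2 per half-year.
Growing perpetuity (Gordon): PV = PMT₁ / (r − g) = 22,438 / (r − 0.0059) = ¥4,399,608.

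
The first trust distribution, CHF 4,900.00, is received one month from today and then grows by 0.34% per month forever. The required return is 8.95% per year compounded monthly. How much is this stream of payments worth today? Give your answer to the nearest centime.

CHF 1,207,392.20

Periodic rate r = 0.0895/12 per month.
Growing perpetuity (Gordon): PV = PMT₁ / (r − g) = 4,900 / (r − 0.0034) = CHF 1,207,392.20.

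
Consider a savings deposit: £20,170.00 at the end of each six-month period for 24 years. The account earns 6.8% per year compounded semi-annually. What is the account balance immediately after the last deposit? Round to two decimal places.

£2,359,420.63

This is an ordinary annuity: 48 deposits of £20,170.00 at the end of each six-month period.
Periodic rate r = 0.068/2 per half-year; n is counted in half-years.
FV = PMT × [((1+r)^n − 1)/r] = 20,170 × [(1+r)^48 − 1] / r = £2,359,420.63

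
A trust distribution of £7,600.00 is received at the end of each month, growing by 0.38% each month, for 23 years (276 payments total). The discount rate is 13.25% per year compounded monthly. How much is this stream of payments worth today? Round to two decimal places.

Periodic rate r = 0.1325/12 per month; n is counted in months.
Growing ordinary annuity: PV = PMT₁ × [1 − ((1+g)/(1+r))^n] / (r − g) = 7,600 × [1 − ((1+0.0038)/(1+r))^276] / (r − 0.0038) = £905,157.36.

£905,157.36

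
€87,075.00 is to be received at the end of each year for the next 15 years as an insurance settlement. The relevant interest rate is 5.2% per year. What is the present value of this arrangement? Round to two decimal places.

This is an ordinary annuity: 15 payments of €87,075.00 at the end of each year.
Periodic rate r = 0.052 per year.
PV = PMT × [(1 − (1+r)^−n)/r] = 87,075 × [1 − (1+r)^−15] / r = €891,713.42

€891,713.42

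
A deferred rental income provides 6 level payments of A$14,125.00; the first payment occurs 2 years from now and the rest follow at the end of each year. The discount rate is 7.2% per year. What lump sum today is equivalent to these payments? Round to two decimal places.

A$62,419.48

Ordinary annuity of 6 payments, first payment at period 2.
Periodic rate r = 0.072 per year.
The ordinary-annuity PV formula values the stream one period before the first payment (period 1); discount that back 1 periods:
PV₀ = 14,125 × [1 − (1+r)^−6] / r × (1+r)^−1 = A$62,419.48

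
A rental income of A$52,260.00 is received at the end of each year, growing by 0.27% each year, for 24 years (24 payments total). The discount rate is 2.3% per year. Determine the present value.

A$983,045.93

Periodic rate r = 0.023 per year.
Growing ordinary annuity: PV = PMT₁ × [1 − ((1+g)/(1+r))^n] / (r − g) = 52,260 × [1 − ((1+0.0027)/(1+r))^24] / (r − 0.0027) = A$983,045.93.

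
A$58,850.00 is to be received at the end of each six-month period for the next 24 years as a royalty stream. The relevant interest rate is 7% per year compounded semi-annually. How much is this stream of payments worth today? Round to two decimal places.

This is an ordinary annuity: 48 payments of A$58,850.00 at the end of each six-month period.
Periodic rate r = 0.07/2 per half-year; n is counted in half-years.
PV = PMT × [(1 − (1+r)^−n)/r] = 58,850 × [1 − (1+r)^−48] / r = A$1,358,919.72

A$1,358,919.72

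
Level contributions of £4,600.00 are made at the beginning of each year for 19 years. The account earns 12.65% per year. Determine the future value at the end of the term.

This is an annuity due: 19 deposits of £4,600.00 at the beginning of each year.
Periodic rate r = 0.1265 per year.
FV = PMT × [((1+r)^n − 1)/r] × (1+r) = 4,600 × [(1+r)^19 − 1] / r × (1+r) = £352,850.43

£352,850.43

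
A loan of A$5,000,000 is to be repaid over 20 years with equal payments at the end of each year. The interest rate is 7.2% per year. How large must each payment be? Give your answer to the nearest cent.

A$479,326.07

Level ordinary annuity; solve PV = PMT × [(1 − (1+r)^−n)/r] for PMT.
Periodic rate r = 0.072 per year.
With n = 20: PMT = 5,000,000 / ([(1 − (1+r)^−n)/r]) = A$479,326.07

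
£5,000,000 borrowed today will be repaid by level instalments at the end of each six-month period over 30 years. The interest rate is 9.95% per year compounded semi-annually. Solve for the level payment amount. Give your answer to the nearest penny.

Level ordinary annuity; solve PV = PMT × [(1 − (1+r)^−n)/r] for PMT.
Periodic rate r = 0.0995/2 per half-year; n is counted in half-years.
With n = 60: PMT = 5,000,000 / ([(1 − (1+r)^−n)/r]) = £263,034.31

£263,034.31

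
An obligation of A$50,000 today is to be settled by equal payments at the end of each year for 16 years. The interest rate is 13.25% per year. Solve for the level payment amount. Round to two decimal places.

Level ordinary annuity; solve PV = PMT × [(1 − (1+r)^−n)/r] for PMT.
Periodic rate r = 0.1325 per year.
With n = 16: PMT = 50,000 / ([(1 − (1+r)^−n)/r]) = A$7,672.98

A$7,672.98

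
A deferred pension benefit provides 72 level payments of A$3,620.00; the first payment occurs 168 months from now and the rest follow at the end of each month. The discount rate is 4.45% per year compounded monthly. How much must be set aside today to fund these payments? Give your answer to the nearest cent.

A$123,081.55

Ordinary annuity of 72 payments, first payment at period 168.
Periodic rate r = 0.0445/12 per month; n is counted in months.
The ordinary-annuity PV formula values the stream one period before the first payment (period 167); discount that back 167 periods:
PV₀ = 3,620 × [1 − (1+r)^−72] / r × (1+r)^−167 = A$123,081.55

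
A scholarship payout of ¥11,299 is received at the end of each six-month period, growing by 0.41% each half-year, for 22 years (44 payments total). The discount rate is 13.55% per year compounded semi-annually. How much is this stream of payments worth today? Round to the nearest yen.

¥165,639

Periodic rate r = 0.1355/2 per half-year; n is counted in half-years.
Growing ordinary annuity: PV = PMT₁ × [1 − ((1+g)/(1+r))^n] / (r − g) = 11,299 × [1 − ((1+0.0041)/(1+r))^44] / (r − 0.0041) = ¥165,639.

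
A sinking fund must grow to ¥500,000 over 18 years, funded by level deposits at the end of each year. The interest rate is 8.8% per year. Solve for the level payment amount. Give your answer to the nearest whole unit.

Level ordinary annuity; solve FV = PMT × [((1+r)^n − 1)/r] for PMT.
Periodic rate r = 0.088 per year.
With n = 18: PMT = 500,000 / ([((1+r)^n − 1)/r]) = ¥12,347

¥12,347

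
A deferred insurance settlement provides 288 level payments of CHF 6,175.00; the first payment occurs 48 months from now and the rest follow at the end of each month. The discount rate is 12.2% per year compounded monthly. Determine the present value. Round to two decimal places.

CHF 357,058.04

Ordinary annuity of 288 payments, first payment at period 48.
Periodic rate r = 0.122/12 per month; n is counted in months.
The ordinary-annuity PV formula values the stream one period before the first payment (period 47); discount that back 47 periods:
PV₀ = 6,175 × [1 − (1+r)^−288] / r × (1+r)^−47 = CHF 357,058.04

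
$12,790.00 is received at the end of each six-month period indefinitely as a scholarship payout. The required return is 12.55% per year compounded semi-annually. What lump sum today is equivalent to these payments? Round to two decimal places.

$203,824.70

Periodic rate r = 0.1255/2 per half-year.
Level perpetuity: PV = PMT / r = 12,790 / (0.1255/2) = $203,824.70.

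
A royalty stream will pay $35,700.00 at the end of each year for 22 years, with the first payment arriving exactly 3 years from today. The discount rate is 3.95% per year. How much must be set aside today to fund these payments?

$479,731.91

Ordinary annuity of 22 payments, first payment at period 3.
Periodic rate r = 0.0395 per year.
The ordinary-annuity PV formula values the stream one period before the first payment (period 2); discount that back 2 periods:
PV₀ = 35,700 × [1 − (1+r)^−22] / r × (1+r)^−2 = $479,731.91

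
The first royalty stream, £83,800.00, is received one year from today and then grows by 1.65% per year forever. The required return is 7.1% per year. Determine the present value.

Periodic rate r = 0.071 per year.
Growing perpetuity (Gordon): PV = PMT₁ / (r − g) = 83,800 / (r − 0.0165) = £1,537,614.68.

£1,537,614.68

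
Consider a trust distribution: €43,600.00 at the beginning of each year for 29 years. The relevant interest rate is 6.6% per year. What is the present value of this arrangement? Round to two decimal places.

€593,864.07

This is an annuity due: 29 payments of €43,600.00 at the beginning of each year.
Periodic rate r = 0.066 per year.
PV = PMT × [(1 − (1+r)^−n)/r] × (1+r) = 43,600 × [1 − (1+r)^−29] / r × (1+r) = €593,864.07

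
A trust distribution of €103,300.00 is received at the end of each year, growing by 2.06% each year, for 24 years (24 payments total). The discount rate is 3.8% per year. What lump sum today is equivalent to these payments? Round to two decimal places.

Periodic rate r = 0.038 per year.
Growing ordinary annuity: PV = PMT₁ × [1 − ((1+g)/(1+r))^n] / (r − g) = 103,300 × [1 − ((1+0.0206)/(1+r))^24] / (r − 0.0206) = €1,979,944.93.

€1,979,944.93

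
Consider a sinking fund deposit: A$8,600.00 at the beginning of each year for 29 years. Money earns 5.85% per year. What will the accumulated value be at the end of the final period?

This is an annuity due: 29 deposits of A$8,600.00 at the beginning of each year.
Periodic rate r = 0.0585 per year.
FV = PMT × [((1+r)^n − 1)/r] × (1+r) = 8,600 × [(1+r)^29 − 1] / r × (1+r) = A$653,614.90

A$653,614.90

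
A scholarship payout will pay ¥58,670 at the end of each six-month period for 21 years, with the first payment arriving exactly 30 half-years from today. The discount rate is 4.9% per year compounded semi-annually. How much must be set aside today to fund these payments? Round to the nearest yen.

Ordinary annuity of 42 payments, first payment at period 30.
Periodic rate r = 0.049/2 per half-year; n is counted in half-years.
The ordinary-annuity PV formula values the stream one period before the first payment (period 29); discount that back 29 periods:
PV₀ = 58,670 × [1 − (1+r)^−42] / r × (1+r)^−29 = ¥757,432

¥757,432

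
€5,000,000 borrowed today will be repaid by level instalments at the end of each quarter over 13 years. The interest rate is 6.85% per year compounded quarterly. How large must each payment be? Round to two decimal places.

€146,007.26

Level ordinary annuity; solve PV = PMT × [(1 − (1+r)^−n)/r] for PMT.
Periodic rate r = 0.0685/4 per quarter; n is counted in quarters.
With n = 52: PMT = 5,000,000 / ([(1 − (1+r)^−n)/r]) = €146,007.26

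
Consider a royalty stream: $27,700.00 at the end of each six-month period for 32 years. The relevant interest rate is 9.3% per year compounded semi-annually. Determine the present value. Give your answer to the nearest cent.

This is an ordinary annuity: 64 payments of $27,700.00 at the end of each six-month period.
Periodic rate r = 0.093/2 per half-year; n is counted in half-years.
PV = PMT × [(1 − (1+r)^−n)/r] = 27,700 × [1 − (1+r)^−64] / r = $563,211.45

$563,211.45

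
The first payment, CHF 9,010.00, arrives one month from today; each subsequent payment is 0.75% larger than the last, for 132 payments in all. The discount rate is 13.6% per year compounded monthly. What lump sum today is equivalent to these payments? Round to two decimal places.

CHF 926,647.95

Periodic rate r = 0.136/12 per month; n is counted in months.
Growing ordinary annuity: PV = PMT₁ × [1 − ((1+g)/(1+r))^n] / (r − g) = 9,010 × [1 − ((1+0.0075)/(1+r))^132] / (r − 0.0075) = CHF 926,647.95.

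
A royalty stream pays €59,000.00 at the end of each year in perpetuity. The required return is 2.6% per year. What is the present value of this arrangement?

Periodic rate r = 0.026 per year.
Level perpetuity: PV = PMT / r = 59,000 / (0.026) = €2,269,230.77.

€2,269,230.77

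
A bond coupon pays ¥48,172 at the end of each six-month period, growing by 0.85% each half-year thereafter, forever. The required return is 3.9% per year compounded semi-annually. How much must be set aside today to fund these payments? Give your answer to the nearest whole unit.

Periodic rate r = 0.039/2 per half-year.
Growing perpetuity (Gordon): PV = PMT₁ / (r − g) = 48,172 / (r − 0.0085) = ¥4,379,273.

¥4,379,273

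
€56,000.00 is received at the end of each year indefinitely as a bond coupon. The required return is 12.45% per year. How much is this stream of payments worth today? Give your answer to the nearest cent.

€449,799.20

Periodic rate r = 0.1245 per year.
Level perpetuity: PV = PMT / r = 56,000 / (0.1245) = €449,799.20.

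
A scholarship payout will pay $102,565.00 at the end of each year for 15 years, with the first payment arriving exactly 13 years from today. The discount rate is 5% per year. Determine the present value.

$592,803.34

Ordinary annuity of 15 payments, first payment at period 13.
Periodic rate r = 0.05 per year.
The ordinary-annuity PV formula values the stream one period before the first payment (period 12); discount that back 12 periods:
PV₀ = 102,565 × [1 − (1+r)^−15] / r × (1+r)^−12 = $592,803.34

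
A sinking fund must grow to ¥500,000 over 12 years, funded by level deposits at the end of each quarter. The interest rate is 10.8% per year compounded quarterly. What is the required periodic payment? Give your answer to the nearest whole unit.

Level ordinary annuity; solve FV = PMT × [((1+r)^n − 1)/r] for PMT.
Periodic rate r = 0.108/4 per quarter; n is counted in quarters.
With n = 48: PMT = 500,000 / ([((1+r)^n − 1)/r]) = ¥5,208

¥5,208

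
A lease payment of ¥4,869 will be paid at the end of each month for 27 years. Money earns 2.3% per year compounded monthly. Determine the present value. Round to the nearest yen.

This is an ordinary annuity: 324 payments of ¥4,869 at the end of each month.
Periodic rate r = 0.023/12 per month; n is counted in months.
PV = PMT × [(1 − (1+r)^−n)/r] = 4,869 × [1 − (1+r)^−324] / r = ¥1,174,336

¥1,174,336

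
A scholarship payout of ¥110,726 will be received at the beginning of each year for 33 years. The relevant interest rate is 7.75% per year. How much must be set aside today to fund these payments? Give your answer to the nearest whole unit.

¥1,408,351

This is an annuity due: 33 payments of ¥110,726 at the beginning of each year.
Periodic rate r = 0.0775 per year.
PV = PMT × [(1 − (1+r)^−n)/r] × (1+r) = 110,726 × [1 − (1+r)^−33] / r × (1+r) = ¥1,408,351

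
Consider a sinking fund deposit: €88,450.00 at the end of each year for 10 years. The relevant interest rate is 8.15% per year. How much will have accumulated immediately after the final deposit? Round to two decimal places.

This is an ordinary annuity: 10 deposits of €88,450.00 at the end of each year.
Periodic rate r = 0.0815 per year.
FV = PMT × [((1+r)^n − 1)/r] = 88,450 × [(1+r)^10 − 1] / r = €1,290,499.79

€1,290,499.79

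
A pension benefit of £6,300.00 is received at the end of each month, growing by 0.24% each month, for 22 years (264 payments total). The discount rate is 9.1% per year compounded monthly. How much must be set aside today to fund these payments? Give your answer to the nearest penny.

£903,980.53

Periodic rate r = 0.091/12 per month; n is counted in months.
Growing ordinary annuity: PV = PMT₁ × [1 − ((1+g)/(1+r))^n] / (r − g) = 6,300 × [1 − ((1+0.0024)/(1+r))^264] / (r − 0.0024) = £903,980.53.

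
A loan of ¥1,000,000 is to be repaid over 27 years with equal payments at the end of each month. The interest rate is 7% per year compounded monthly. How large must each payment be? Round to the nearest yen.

Level ordinary annuity; solve PV = PMT × [(1 − (1+r)^−n)/r] for PMT.
Periodic rate r = 0.07/12 per month; n is counted in months.
With n = 324: PMT = 1,000,000 / ([(1 − (1+r)^−n)/r]) = ¥6,878

¥6,878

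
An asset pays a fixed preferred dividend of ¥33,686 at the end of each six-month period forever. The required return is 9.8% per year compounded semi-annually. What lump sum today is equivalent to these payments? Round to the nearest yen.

¥687,469

Periodic rate r = 0.098/2 per half-year.
Level perpetuity: PV = PMT / r = 33,686 / (0.098/2) = ¥687,469.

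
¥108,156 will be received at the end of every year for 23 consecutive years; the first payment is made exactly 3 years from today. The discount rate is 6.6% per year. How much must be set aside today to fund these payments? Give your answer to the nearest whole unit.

¥1,110,519

Ordinary annuity of 23 payments, first payment at period 3.
Periodic rate r = 0.066 per year.
The ordinary-annuity PV formula values the stream one period before the first payment (period 2); discount that back 2 periods:
PV₀ = 108,156 × [1 − (1+r)^−23] / r × (1+r)^−2 = ¥1,110,519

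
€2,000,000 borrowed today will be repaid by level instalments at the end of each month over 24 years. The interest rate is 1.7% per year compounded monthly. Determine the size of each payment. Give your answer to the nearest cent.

€8,462.03

Level ordinary annuity; solve PV = PMT × [(1 − (1+r)^−n)/r] for PMT.
Periodic rate r = 0.017/12 per month; n is counted in months.
With n = 288: PMT = 2,000,000 / ([(1 − (1+r)^−n)/r]) = €8,462.03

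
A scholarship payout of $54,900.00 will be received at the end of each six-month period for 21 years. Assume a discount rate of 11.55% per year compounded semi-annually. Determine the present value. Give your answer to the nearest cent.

This is an ordinary annuity: 42 payments of $54,900.00 at the end of each six-month period.
Periodic rate r = 0.1155/2 per half-year; n is counted in half-years.
PV = PMT × [(1 − (1+r)^−n)/r] = 54,900 × [1 − (1+r)^−42] / r = $860,713.48

$860,713.48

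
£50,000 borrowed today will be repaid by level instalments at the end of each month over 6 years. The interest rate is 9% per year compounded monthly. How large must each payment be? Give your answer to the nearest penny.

Level ordinary annuity; solve PV = PMT × [(1 − (1+r)^−n)/r] for PMT.
Periodic rate r = 0.09/12 per month; n is counted in months.
With n = 72: PMT = 50,000 / ([(1 − (1+r)^−n)/r]) = £901.28

£901.28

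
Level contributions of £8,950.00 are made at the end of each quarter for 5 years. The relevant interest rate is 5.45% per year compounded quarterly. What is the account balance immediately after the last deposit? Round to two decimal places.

£204,178.03

This is an ordinary annuity: 20 deposits of £8,950.00 at the end of each quarter.
Periodic rate r = 0.0545/4 per quarter; n is counted in quarters.
FV = PMT × [((1+r)^n − 1)/r] = 8,950 × [(1+r)^20 − 1] / r = £204,178.03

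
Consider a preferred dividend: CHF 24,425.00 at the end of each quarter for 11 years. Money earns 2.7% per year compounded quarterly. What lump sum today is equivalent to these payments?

CHF 927,115.62

This is an ordinary annuity: 44 payments of CHF 24,425.00 at the end of each quarter.
Periodic rate r = 0.027/4 per quarter; n is counted in quarters.
PV = PMT × [(1 − (1+r)^−n)/r] = 24,425 × [1 − (1+r)^−44] / r = CHF 927,115.62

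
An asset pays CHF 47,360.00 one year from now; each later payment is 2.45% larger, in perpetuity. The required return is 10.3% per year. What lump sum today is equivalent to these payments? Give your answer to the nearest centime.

Periodic rate r = 0.103 per year.
Growing perpetuity (Gordon): PV = PMT₁ / (r − g) = 47,360 / (r − 0.0245) = CHF 603,312.10.

CHF 603,312.10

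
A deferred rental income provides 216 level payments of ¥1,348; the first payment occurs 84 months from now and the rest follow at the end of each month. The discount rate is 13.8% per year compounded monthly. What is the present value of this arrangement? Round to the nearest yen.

Ordinary annuity of 216 payments, first payment at period 84.
Periodic rate r = 0.138/12 per month; n is counted in months.
The ordinary-annuity PV formula values the stream one period before the first payment (period 83); discount that back 83 periods:
PV₀ = 1,348 × [1 − (1+r)^−216] / r × (1+r)^−83 = ¥41,537

¥41,537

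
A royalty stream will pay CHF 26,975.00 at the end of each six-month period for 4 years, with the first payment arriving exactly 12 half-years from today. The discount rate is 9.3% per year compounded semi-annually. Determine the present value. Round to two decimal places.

CHF 107,261.97

Ordinary annuity of 8 payments, first payment at period 12.
Periodic rate r = 0.093/2 per half-year; n is counted in half-years.
The ordinary-annuity PV formula values the stream one period before the first payment (period 11); discount that back 11 periods:
PV₀ = 26,975 × [1 − (1+r)^−8] / r × (1+r)^−11 = CHF 107,261.97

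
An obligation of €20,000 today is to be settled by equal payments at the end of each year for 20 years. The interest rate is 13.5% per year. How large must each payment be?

Level ordinary annuity; solve PV = PMT × [(1 − (1+r)^−n)/r] for PMT.
Periodic rate r = 0.135 per year.
With n = 20: PMT = 20,000 / ([(1 − (1+r)^−n)/r]) = €2,933.02

€2,933.02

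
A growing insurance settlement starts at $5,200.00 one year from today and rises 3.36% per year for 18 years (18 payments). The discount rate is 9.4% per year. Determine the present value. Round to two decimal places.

Periodic rate r = 0.094 per year.
Growing ordinary annuity: PV = PMT₁ × [1 − ((1+g)/(1+r))^n] / (r − g) = 5,200 × [1 − ((1+0.0336)/(1+r))^18] / (r − 0.0336) = $55,118.55.

$55,118.55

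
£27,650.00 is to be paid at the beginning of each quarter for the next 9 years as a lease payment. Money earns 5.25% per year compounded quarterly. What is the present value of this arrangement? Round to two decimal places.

This is an annuity due: 36 payments of £27,650.00 at the beginning of each quarter.
Periodic rate r = 0.0525/4 per quarter; n is counted in quarters.
PV = PMT × [(1 − (1+r)^−n)/r] × (1+r) = 27,650 × [1 − (1+r)^−36] / r × (1+r) = £799,598.12

£799,598.12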